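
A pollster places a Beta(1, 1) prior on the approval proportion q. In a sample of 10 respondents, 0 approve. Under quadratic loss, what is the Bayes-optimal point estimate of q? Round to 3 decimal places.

Posterior: Beta(1+0, 1+10) = Beta(1, 11).
Since α = 1 ≤ 1 and β > 1, the Beta density is monotone decreasing on [0,1]; the mode is at 0.
Mean = 1/(1+11) = 0.083.
Quadratic loss ⇒ the optimal estimator is the posterior mean.

0.083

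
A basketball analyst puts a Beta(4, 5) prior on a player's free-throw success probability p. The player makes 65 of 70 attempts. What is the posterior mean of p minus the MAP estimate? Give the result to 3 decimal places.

-0.010

Posterior: Beta(4+65, 5+5) = Beta(69, 10).
Mode = (69−1)/(69+10−2) = 68/77 = 0.883.
Mean = 69/(69+10) = 69/79 = 0.873.
Difference = 0.873 − 0.883 = -0.010.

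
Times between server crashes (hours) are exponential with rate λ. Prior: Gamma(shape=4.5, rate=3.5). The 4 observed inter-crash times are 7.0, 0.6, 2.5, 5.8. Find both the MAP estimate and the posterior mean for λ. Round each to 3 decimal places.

λ_MAP = 0.387, E[λ|data] = 0.438

Σ times = 15.9. Posterior: Gamma(shape = 4.5+4 = 8.5, rate = 3.5+15.9 = 19.4).
Mode = (α−1)/β = 7.5/19.4 = 0.387.
Mean = α/β = 8.5/19.4 = 0.438.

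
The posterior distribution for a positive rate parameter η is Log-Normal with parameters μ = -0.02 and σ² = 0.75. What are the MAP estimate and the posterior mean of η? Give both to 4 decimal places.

MAP estimate = 0.4630, posterior mean = 1.4262

Mode = exp(μ − σ²) = exp(-0.77) = 0.4630.
Mean = exp(μ + σ²/2) = exp(0.355) = 1.4262.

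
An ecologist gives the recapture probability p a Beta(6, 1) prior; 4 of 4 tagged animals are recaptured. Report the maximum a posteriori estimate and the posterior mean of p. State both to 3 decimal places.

maximum a posteriori estimate = 1.000, posterior mean = 0.909

Posterior: Beta(6+4, 1+0) = Beta(10, 1).
Since β = 1 ≤ 1 and α > 1, the Beta density is monotone increasing on [0,1]; the mode is at 1.
Mean = 10/(10+1) = 0.909.
The posterior is left-skewed, so the mode exceeds the mean.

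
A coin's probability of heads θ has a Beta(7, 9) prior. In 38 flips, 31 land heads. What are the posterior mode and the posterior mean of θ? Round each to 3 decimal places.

Posterior: Beta(7+31, 9+7) = Beta(38, 16).
Mode = (38−1)/(38+16−2) = 37/52 = 0.712.
Mean = 38/(38+16) = 38/54 = 0.704.
The mean is pulled below the mode by the posterior's left skew.

MAP = 0.712, posterior mean = 0.704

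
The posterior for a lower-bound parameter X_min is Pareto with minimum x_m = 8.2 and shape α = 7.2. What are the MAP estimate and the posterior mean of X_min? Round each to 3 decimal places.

MAP = 8.200, posterior mean = 9.523

The Pareto density is strictly decreasing on [x_m, ∞), so the mode is x_m = 8.200.
Mean = α·x_m/(α−1) = 7.2·8.2/6.2 = 9.523.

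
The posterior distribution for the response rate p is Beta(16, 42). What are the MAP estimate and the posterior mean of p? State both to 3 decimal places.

Mode = (16−1)/(16+42−2) = 15/56 = 0.268.
Mean = 16/(16+42) = 16/58 = 0.276.

MAP estimate = 0.268, posterior mean = 0.276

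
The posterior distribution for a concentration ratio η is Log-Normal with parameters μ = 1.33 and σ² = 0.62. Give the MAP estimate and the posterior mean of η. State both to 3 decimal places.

Mode = exp(μ − σ²) = exp(0.71) = 2.034.
Mean = exp(μ + σ²/2) = exp(1.640) = 5.155.
The mean is pulled above the mode by the posterior's right skew.

η_MAP = 2.034, E[η|data] = 5.155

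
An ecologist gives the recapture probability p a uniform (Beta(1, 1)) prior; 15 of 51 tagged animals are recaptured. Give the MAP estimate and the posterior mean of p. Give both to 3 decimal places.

Posterior: Beta(1+15, 1+36) = Beta(16, 37).
Mode = (16−1)/(16+37−2) = 15/51 = 0.294.
Mean = 16/(16+37) = 16/53 = 0.302.
The mean is pulled above the mode by the posterior's right skew.

MAP: 0.294. Posterior mean: 0.302.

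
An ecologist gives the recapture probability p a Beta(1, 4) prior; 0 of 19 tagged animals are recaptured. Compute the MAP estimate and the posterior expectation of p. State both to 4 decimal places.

Posterior: Beta(1+0, 4+19) = Beta(1, 23).
Since α = 1 ≤ 1 and β > 1, the Beta density is monotone decreasing on [0,1]; the mode is at 0.
Mean = 1/(1+23) = 0.0417.

MAP = 0.0000, posterior mean = 0.0417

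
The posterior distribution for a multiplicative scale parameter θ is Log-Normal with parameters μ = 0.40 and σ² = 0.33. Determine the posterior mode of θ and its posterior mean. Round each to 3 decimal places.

Mode = exp(μ − σ²) = exp(0.07) = 1.073.
Mean = exp(μ + σ²/2) = exp(0.565) = 1.759.
Right-skewed posterior ⇒ mode < mean.

MAP = 1.073, posterior mean = 1.759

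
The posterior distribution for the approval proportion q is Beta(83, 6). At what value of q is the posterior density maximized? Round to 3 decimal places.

Mode = (83−1)/(83+6−2) = 82/87 = 0.943.
Mean = 83/(83+6) = 83/89 = 0.933.
This is the posterior mode — the MAP estimate.

0.943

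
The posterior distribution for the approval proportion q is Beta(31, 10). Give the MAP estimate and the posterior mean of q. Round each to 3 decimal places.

Mode = (31−1)/(31+10−2) = 30/39 = 0.769.
Mean = 31/(31+10) = 31/41 = 0.756.

MAP estimate = 0.769, posterior mean = 0.756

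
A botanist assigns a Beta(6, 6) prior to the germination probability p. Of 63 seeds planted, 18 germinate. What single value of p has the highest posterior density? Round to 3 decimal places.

Posterior: Beta(6+18, 6+45) = Beta(24, 51).
Mode = (24−1)/(24+51−2) = 23/73 = 0.315.
Mean = 24/(24+51) = 24/75 = 0.320.
This is the posterior mode — the MAP estimate.

0.315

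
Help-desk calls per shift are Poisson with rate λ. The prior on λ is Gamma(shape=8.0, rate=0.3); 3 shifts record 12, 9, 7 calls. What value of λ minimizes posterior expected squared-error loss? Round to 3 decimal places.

10.909

Σ counts = 28. Posterior: Gamma(shape = 8.0+28 = 36.0, rate = 0.3+3 = 3.3).
Mode = (α−1)/β = 35.0/3.3 = 10.606.
Mean = α/β = 36.0/3.3 = 10.909.
Squared-error loss ⇒ the optimal estimator is the posterior mean.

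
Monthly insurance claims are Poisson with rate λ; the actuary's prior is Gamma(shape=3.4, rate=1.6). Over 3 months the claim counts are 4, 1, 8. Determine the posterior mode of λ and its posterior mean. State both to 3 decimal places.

posterior mode = 3.348, posterior mean = 3.565

Σ counts = 13. Posterior: Gamma(shape = 3.4+13 = 16.4, rate = 1.6+3 = 4.6).
Mode = (α−1)/β = 15.4/4.6 = 3.348.
Mean = α/β = 16.4/4.6 = 3.565.
The posterior is right-skewed, so the mean exceeds the mode.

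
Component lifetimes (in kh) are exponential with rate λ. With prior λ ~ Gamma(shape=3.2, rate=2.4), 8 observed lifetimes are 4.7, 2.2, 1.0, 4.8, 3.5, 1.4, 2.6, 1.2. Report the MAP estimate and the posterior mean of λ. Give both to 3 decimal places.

Σ times = 21.4. Posterior: Gamma(shape = 3.2+8 = 11.2, rate = 2.4+21.4 = 23.8).
Mode = (α−1)/β = 10.2/23.8 = 0.429.
Mean = α/β = 11.2/23.8 = 0.471.
The mean is pulled above the mode by the posterior's right skew.

MAP = 0.429, posterior mean = 0.471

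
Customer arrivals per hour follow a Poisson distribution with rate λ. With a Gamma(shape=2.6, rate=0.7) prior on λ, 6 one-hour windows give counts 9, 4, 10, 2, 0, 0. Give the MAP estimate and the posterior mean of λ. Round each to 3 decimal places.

Σ counts = 25. Posterior: Gamma(shape = 2.6+25 = 27.6, rate = 0.7+6 = 6.7).
Mode = (α−1)/β = 26.6/6.7 = 3.970.
Mean = α/β = 27.6/6.7 = 4.119.

λ_MAP = 3.970, E[λ|data] = 4.119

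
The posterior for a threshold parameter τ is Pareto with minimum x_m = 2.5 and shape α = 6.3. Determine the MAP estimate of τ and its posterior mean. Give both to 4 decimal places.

MAP = 2.5000, posterior mean = 2.9717

The Pareto density is strictly decreasing on [x_m, ∞), so the mode is x_m = 2.5000.
Mean = α·x_m/(α−1) = 6.3·2.5/5.3 = 2.9717.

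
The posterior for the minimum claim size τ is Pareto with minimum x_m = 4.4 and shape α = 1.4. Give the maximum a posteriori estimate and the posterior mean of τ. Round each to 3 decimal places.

The Pareto density is strictly decreasing on [x_m, ∞), so the mode is x_m = 4.400.
Mean = α·x_m/(α−1) = 1.4·4.4/0.4 = 15.400.
The mean is pulled above the mode by the posterior's right skew.

MAP = 4.400; posterior mean = 15.400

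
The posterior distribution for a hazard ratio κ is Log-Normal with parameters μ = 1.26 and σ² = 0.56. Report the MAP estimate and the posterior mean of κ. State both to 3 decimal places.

MAP = 2.014, posterior mean = 4.665

Mode = exp(μ − σ²) = exp(0.70) = 2.014.
Mean = exp(μ + σ²/2) = exp(1.540) = 4.665.
Mean > mode: the posterior has a right tail.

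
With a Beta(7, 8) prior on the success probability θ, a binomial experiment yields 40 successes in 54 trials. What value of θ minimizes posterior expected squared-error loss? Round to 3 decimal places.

0.681

Posterior: Beta(7+40, 8+14) = Beta(47, 22).
Mode = (47−1)/(47+22−2) = 46/67 = 0.687.
Mean = 47/(47+22) = 47/69 = 0.681.
Squared-error loss ⇒ the optimal estimator is the posterior mean.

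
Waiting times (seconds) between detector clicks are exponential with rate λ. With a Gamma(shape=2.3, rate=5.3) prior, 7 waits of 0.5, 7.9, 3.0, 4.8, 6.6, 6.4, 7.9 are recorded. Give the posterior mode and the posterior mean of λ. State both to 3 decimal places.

Σ times = 37.1. Posterior: Gamma(shape = 2.3+7 = 9.3, rate = 5.3+37.1 = 42.4).
Mode = (α−1)/β = 8.3/42.4 = 0.196.
Mean = α/β = 9.3/42.4 = 0.219.

MAP = 0.196; posterior mean = 0.219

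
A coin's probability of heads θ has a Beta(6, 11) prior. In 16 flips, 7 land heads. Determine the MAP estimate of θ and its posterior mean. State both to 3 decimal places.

MAP = 0.387, posterior mean = 0.394

Posterior: Beta(6+7, 11+9) = Beta(13, 20).
Mode = (13−1)/(13+20−2) = 12/31 = 0.387.
Mean = 13/(13+20) = 13/33 = 0.394.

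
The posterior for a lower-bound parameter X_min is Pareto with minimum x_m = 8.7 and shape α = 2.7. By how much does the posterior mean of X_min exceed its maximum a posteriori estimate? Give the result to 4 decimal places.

The Pareto density is strictly decreasing on [x_m, ∞), so the mode is x_m = 8.7000.
Mean = α·x_m/(α−1) = 2.7·8.7/1.7 = 13.8176.
Difference = 13.8176 − 8.7000 = 5.1176.
The mean is pulled above the mode by the posterior's right skew.

5.1176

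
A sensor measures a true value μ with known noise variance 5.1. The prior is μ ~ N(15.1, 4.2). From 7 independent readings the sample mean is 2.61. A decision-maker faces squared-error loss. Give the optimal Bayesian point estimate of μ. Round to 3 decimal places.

Posterior for μ is Normal. Precision-weighted mean: (1/4.2·15.1 + 7/5.1·2.61) / (1/4.2 + 7/5.1) = 4.456.
A Normal posterior is symmetric, so mode = mean.
Squared-error loss ⇒ the optimal estimator is the posterior mean.

4.456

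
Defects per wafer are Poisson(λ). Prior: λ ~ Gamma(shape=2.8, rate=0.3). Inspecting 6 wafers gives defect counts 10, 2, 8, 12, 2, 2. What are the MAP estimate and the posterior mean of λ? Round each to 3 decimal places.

λ_MAP = 6.000, E[λ|data] = 6.159

Σ counts = 36. Posterior: Gamma(shape = 2.8+36 = 38.8, rate = 0.3+6 = 6.3).
Mode = (α−1)/β = 37.8/6.3 = 6.000.
Mean = α/β = 38.8/6.3 = 6.159.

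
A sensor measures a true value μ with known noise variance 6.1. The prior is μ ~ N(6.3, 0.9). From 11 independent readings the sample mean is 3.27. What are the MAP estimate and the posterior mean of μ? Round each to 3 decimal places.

MAP = 4.425, posterior mean = 4.425

Posterior for μ is Normal. Precision-weighted mean: (1/0.9·6.3 + 11/6.1·3.27) / (1/0.9 + 11/6.1) = 4.425.
A Normal posterior is symmetric, so mode = mean.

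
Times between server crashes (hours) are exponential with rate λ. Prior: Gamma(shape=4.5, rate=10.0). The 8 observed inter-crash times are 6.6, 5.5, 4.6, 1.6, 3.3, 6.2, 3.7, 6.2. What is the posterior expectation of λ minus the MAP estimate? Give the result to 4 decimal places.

Σ times = 37.7. Posterior: Gamma(shape = 4.5+8 = 12.5, rate = 10.0+37.7 = 47.7).
Mode = (α−1)/β = 11.5/47.7 = 0.2411.
Mean = α/β = 12.5/47.7 = 0.2621.
Difference = 0.2621 − 0.2411 = 0.0210.

0.0210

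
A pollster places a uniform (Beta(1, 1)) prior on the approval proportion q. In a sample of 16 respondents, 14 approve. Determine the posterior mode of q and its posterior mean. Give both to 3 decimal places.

MAP = 0.875; posterior mean = 0.833

Posterior: Beta(1+14, 1+2) = Beta(15, 3).
Mode = (15−1)/(15+3−2) = 14/16 = 0.875.
With a flat prior the MAP equals the MLE, 14/16.
Mean = 15/(15+3) = 15/18 = 0.833.
Mode > mean: the posterior has a left tail.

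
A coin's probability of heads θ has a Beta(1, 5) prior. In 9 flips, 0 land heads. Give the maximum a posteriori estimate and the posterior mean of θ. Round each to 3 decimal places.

MAP = 0.000, posterior mean = 0.067

Posterior: Beta(1+0, 5+9) = Beta(1, 14).
Since α = 1 ≤ 1 and β > 1, the Beta density is monotone decreasing on [0,1]; the mode is at 0.
Mean = 1/(1+14) = 0.067.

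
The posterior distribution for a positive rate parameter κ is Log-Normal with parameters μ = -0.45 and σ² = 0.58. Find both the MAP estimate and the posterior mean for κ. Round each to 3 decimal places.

MAP = 0.357; posterior mean = 0.852

Mode = exp(μ − σ²) = exp(-1.03) = 0.357.
Mean = exp(μ + σ²/2) = exp(-0.160) = 0.852.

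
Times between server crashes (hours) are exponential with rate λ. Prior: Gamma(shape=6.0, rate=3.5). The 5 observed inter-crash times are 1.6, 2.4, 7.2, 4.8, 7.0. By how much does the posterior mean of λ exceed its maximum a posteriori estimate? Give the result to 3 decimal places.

Σ times = 23.0. Posterior: Gamma(shape = 6.0+5 = 11.0, rate = 3.5+23.0 = 26.5).
Mode = (α−1)/β = 10.0/26.5 = 0.377.
Mean = α/β = 11.0/26.5 = 0.415.
Difference = 0.415 − 0.377 = 0.038.
Right-skewed posterior ⇒ mode < mean.

0.038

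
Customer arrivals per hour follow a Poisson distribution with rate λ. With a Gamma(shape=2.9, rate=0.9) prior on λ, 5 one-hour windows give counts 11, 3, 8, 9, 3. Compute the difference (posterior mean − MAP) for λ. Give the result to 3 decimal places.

0.169

Σ counts = 34. Posterior: Gamma(shape = 2.9+34 = 36.9, rate = 0.9+5 = 5.9).
Mode = (α−1)/β = 35.9/5.9 = 6.085.
Mean = α/β = 36.9/5.9 = 6.254.
Difference = 6.254 − 6.085 = 0.169.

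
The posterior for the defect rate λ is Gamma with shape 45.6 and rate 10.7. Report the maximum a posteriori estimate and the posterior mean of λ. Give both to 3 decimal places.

Mode = (α−1)/β = 44.6/10.7 = 4.168.
Mean = α/β = 45.6/10.7 = 4.262.

MAP: 4.168. Posterior mean: 4.262.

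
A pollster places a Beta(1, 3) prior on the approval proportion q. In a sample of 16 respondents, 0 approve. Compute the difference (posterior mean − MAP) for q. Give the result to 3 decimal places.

0.050

Posterior: Beta(1+0, 3+16) = Beta(1, 19).
Since α = 1 ≤ 1 and β > 1, the Beta density is monotone decreasing on [0,1]; the mode is at 0.
Mean = 1/(1+19) = 0.050.
Difference = 0.050 − 0.000 = 0.050.
Mean > mode: the posterior has a right tail.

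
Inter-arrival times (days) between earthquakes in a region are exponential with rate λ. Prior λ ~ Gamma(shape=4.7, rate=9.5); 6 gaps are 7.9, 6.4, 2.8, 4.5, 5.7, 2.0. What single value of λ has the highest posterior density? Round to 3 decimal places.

Σ times = 29.3. Posterior: Gamma(shape = 4.7+6 = 10.7, rate = 9.5+29.3 = 38.8).
Mode = (α−1)/β = 9.7/38.8 = 0.250.
Mean = α/β = 10.7/38.8 = 0.276.
This is the posterior mode — the MAP estimate.

0.250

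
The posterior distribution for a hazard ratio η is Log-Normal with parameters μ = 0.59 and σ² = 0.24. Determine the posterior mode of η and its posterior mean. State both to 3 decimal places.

Mode = exp(μ − σ²) = exp(0.35) = 1.419.
Mean = exp(μ + σ²/2) = exp(0.710) = 2.034.

MAP = 1.419; posterior mean = 2.034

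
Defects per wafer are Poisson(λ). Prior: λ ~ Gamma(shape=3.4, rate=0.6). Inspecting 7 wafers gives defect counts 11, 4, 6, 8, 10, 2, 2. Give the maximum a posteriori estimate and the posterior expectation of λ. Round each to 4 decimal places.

MAP = 5.9737, posterior mean = 6.1053

Σ counts = 43. Posterior: Gamma(shape = 3.4+43 = 46.4, rate = 0.6+7 = 7.6).
Mode = (α−1)/β = 45.4/7.6 = 5.9737.
Mean = α/β = 46.4/7.6 = 6.1053.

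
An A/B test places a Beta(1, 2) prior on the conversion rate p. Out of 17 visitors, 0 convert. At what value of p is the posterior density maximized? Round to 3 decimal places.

0.000

Posterior: Beta(1+0, 2+17) = Beta(1, 19).
Since α = 1 ≤ 1 and β > 1, the Beta density is monotone decreasing on [0,1]; the mode is at 0.
Mean = 1/(1+19) = 0.050.
This is the posterior mode — the MAP estimate.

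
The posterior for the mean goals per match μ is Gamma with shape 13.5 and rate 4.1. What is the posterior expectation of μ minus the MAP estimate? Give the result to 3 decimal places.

0.244

Mode = (α−1)/β = 12.5/4.1 = 3.049.
Mean = α/β = 13.5/4.1 = 3.293.
Difference = 3.293 − 3.049 = 0.244.
Mean > mode: the posterior has a right tail.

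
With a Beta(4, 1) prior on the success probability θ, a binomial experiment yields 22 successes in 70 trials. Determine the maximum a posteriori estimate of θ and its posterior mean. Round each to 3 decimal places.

Posterior: Beta(4+22, 1+48) = Beta(26, 49).
Mode = (26−1)/(26+49−2) = 25/73 = 0.342.
Mean = 26/(26+49) = 26/75 = 0.347.

MAP = 0.342, posterior mean = 0.347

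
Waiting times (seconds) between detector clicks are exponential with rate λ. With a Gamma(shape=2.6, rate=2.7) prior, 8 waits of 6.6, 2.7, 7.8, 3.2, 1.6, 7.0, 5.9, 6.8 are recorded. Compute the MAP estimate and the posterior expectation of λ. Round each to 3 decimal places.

Σ times = 41.6. Posterior: Gamma(shape = 2.6+8 = 10.6, rate = 2.7+41.6 = 44.3).
Mode = (α−1)/β = 9.6/44.3 = 0.217.
Mean = α/β = 10.6/44.3 = 0.239.
The posterior is right-skewed, so the mean exceeds the mode.

MAP: 0.217. Posterior mean: 0.239.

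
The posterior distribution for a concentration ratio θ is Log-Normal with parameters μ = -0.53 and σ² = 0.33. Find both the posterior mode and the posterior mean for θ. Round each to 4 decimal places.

MAP = 0.4232; posterior mean = 0.6942

Mode = exp(μ − σ²) = exp(-0.86) = 0.4232.
Mean = exp(μ + σ²/2) = exp(-0.365) = 0.6942.
The posterior is right-skewed, so the mean exceeds the mode.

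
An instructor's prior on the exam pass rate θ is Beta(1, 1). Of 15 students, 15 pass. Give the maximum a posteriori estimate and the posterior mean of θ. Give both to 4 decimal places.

MAP = 1.0000; posterior mean = 0.9412

Posterior: Beta(1+15, 1+0) = Beta(16, 1).
Since β = 1 ≤ 1 and α > 1, the Beta density is monotone increasing on [0,1]; the mode is at 1.
Mean = 16/(16+1) = 0.9412.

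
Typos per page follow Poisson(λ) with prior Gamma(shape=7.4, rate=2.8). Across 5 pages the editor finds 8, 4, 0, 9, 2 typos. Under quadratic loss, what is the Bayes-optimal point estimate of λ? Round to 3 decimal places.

Σ counts = 23. Posterior: Gamma(shape = 7.4+23 = 30.4, rate = 2.8+5 = 7.8).
Mode = (α−1)/β = 29.4/7.8 = 3.769.
Mean = α/β = 30.4/7.8 = 3.897.
Quadratic loss ⇒ the optimal estimator is the posterior mean.

3.897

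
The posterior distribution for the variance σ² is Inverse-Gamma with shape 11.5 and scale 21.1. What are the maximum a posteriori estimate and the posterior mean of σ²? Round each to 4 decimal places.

σ²_MAP = 1.6880, E[σ²|data] = 2.0095

Mode = β/(α+1) = 21.1/12.5 = 1.6880.
Mean = β/(α−1) = 21.1/10.5 = 2.0095.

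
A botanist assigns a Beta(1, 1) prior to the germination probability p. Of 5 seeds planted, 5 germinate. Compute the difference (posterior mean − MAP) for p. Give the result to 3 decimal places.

Posterior: Beta(1+5, 1+0) = Beta(6, 1).
Since β = 1 ≤ 1 and α > 1, the Beta density is monotone increasing on [0,1]; the mode is at 1.
Mean = 6/(6+1) = 0.857.
Difference = 0.857 − 1.000 = -0.143.

-0.143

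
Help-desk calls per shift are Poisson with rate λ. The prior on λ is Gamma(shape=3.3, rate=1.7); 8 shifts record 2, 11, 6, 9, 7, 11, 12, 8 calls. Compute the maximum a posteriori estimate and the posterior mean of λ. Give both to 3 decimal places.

Σ counts = 66. Posterior: Gamma(shape = 3.3+66 = 69.3, rate = 1.7+8 = 9.7).
Mode = (α−1)/β = 68.3/9.7 = 7.041.
Mean = α/β = 69.3/9.7 = 7.144.

MAP = 7.041, posterior mean = 7.144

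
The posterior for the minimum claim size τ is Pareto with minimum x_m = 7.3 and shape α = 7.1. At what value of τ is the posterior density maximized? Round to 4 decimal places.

The Pareto density is strictly decreasing on [x_m, ∞), so the mode is x_m = 7.3000.
Mean = α·x_m/(α−1) = 7.1·7.3/6.1 = 8.4967.
This is the posterior mode — the MAP estimate.

7.3000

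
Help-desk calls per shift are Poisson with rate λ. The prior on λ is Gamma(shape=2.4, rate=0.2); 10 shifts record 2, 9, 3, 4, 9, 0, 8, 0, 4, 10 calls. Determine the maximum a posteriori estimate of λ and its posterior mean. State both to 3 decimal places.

MAP: 4.941. Posterior mean: 5.039.

Σ counts = 49. Posterior: Gamma(shape = 2.4+49 = 51.4, rate = 0.2+10 = 10.2).
Mode = (α−1)/β = 50.4/10.2 = 4.941.
Mean = α/β = 51.4/10.2 = 5.039.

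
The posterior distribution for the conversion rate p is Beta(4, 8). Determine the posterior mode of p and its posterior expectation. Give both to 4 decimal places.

Mode = (4−1)/(4+8−2) = 3/10 = 0.3000.
Mean = 4/(4+8) = 4/12 = 0.3333.

posterior mode = 0.3000, posterior expectation = 0.3333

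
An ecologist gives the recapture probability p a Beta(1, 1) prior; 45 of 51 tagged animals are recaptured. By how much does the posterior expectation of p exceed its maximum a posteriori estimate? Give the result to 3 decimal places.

Posterior: Beta(1+45, 1+6) = Beta(46, 7).
Mode = (46−1)/(46+7−2) = 45/51 = 0.882.
With a flat prior the MAP equals the MLE, 45/51.
Mean = 46/(46+7) = 46/53 = 0.868.
Difference = 0.868 − 0.882 = -0.014.

-0.014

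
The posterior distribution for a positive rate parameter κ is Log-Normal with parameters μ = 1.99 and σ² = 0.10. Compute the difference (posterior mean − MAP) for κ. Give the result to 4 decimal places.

1.0712

Mode = exp(μ − σ²) = exp(1.89) = 6.6194.
Mean = exp(μ + σ²/2) = exp(2.040) = 7.6906.
Difference = 7.6906 − 6.6194 = 1.0712.
The posterior is right-skewed, so the mean exceeds the mode.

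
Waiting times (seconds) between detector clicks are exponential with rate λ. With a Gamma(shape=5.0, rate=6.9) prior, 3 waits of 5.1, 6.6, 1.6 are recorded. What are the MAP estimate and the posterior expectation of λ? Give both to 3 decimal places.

MAP = 0.347; posterior mean = 0.396

Σ times = 13.3. Posterior: Gamma(shape = 5.0+3 = 8.0, rate = 6.9+13.3 = 20.2).
Mode = (α−1)/β = 7.0/20.2 = 0.347.
Mean = α/β = 8.0/20.2 = 0.396.
Right-skewed posterior ⇒ mode < mean.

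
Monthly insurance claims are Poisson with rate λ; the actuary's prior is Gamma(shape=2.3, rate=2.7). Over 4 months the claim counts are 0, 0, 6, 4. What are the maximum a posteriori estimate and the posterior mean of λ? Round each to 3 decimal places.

Σ counts = 10. Posterior: Gamma(shape = 2.3+10 = 12.3, rate = 2.7+4 = 6.7).
Mode = (α−1)/β = 11.3/6.7 = 1.687.
Mean = α/β = 12.3/6.7 = 1.836.
Right-skewed posterior ⇒ mode < mean.

MAP = 1.687, posterior mean = 1.836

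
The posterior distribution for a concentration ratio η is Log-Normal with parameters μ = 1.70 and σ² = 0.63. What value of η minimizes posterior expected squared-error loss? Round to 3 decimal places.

Mode = exp(μ − σ²) = exp(1.07) = 2.915.
Mean = exp(μ + σ²/2) = exp(2.015) = 7.501.
Squared-error loss ⇒ the optimal estimator is the posterior mean.

7.501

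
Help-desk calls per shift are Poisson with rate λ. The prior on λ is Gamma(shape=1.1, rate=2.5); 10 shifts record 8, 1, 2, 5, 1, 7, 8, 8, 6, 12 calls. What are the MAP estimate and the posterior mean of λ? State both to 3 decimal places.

λ_MAP = 4.648, E[λ|data] = 4.728

Σ counts = 58. Posterior: Gamma(shape = 1.1+58 = 59.1, rate = 2.5+10 = 12.5).
Mode = (α−1)/β = 58.1/12.5 = 4.648.
Mean = α/β = 59.1/12.5 = 4.728.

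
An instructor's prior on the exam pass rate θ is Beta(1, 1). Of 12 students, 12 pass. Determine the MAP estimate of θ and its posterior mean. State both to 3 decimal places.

Posterior: Beta(1+12, 1+0) = Beta(13, 1).
Since β = 1 ≤ 1 and α > 1, the Beta density is monotone increasing on [0,1]; the mode is at 1.
Mean = 13/(13+1) = 0.929.

θ_MAP = 1.000, E[θ|data] = 0.929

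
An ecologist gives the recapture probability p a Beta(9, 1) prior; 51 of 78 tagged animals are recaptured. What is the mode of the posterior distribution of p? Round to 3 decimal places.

0.686

Posterior: Beta(9+51, 1+27) = Beta(60, 28).
Mode = (60−1)/(60+28−2) = 59/86 = 0.686.
Mean = 60/(60+28) = 60/88 = 0.682.
This is the posterior mode — the MAP estimate.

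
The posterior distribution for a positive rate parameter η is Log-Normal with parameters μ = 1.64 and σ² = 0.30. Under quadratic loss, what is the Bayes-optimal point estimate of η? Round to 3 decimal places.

Mode = exp(μ − σ²) = exp(1.34) = 3.819.
Mean = exp(μ + σ²/2) = exp(1.790) = 5.989.
Quadratic loss ⇒ the optimal estimator is the posterior mean.

5.989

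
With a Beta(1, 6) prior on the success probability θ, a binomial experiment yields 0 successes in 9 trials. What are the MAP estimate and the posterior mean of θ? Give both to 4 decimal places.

Posterior: Beta(1+0, 6+9) = Beta(1, 15).
Since α = 1 ≤ 1 and β > 1, the Beta density is monotone decreasing on [0,1]; the mode is at 0.
Mean = 1/(1+15) = 0.0625.

MAP = 0.0000, posterior mean = 0.0625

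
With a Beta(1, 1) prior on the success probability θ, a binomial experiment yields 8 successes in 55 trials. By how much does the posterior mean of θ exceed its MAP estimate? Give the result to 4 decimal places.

0.0124

Posterior: Beta(1+8, 1+47) = Beta(9, 48).
Mode = (9−1)/(9+48−2) = 8/55 = 0.1455.
Mean = 9/(9+48) = 9/57 = 0.1579.
Difference = 0.1579 − 0.1455 = 0.0124.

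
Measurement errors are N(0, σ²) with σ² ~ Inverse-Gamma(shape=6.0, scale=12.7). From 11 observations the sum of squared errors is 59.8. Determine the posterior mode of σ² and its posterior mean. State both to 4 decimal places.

Posterior: Inverse-Gamma(shape = 6.0+11/2 = 11.5, scale = 12.7+59.8/2 = 42.6).
Mode = β/(α+1) = 42.6/12.5 = 3.4080.
Mean = β/(α−1) = 42.6/10.5 = 4.0571.

MAP = 3.4080, posterior mean = 4.0571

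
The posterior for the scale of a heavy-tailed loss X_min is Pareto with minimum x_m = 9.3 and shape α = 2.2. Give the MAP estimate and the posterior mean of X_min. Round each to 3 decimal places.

The Pareto density is strictly decreasing on [x_m, ∞), so the mode is x_m = 9.300.
Mean = α·x_m/(α−1) = 2.2·9.3/1.2 = 17.050.
The posterior is right-skewed, so the mean exceeds the mode.

MAP = 9.300; posterior mean = 17.050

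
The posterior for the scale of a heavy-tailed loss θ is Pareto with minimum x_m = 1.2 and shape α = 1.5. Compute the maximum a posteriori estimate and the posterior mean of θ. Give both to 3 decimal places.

The Pareto density is strictly decreasing on [x_m, ∞), so the mode is x_m = 1.200.
Mean = α·x_m/(α−1) = 1.5·1.2/0.5 = 3.600.

θ_MAP = 1.200, E[θ|data] = 3.600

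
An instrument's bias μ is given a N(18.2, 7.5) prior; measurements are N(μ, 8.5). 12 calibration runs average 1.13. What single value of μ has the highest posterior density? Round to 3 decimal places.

2.603

Posterior for μ is Normal. Precision-weighted mean: (1/7.5·18.2 + 12/8.5·1.13) / (1/7.5 + 12/8.5) = 2.603.
A Normal posterior is symmetric, so mode = mean.
This is the posterior mode — the MAP estimate.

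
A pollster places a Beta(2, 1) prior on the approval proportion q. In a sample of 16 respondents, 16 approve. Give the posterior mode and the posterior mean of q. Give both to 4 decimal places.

Posterior: Beta(2+16, 1+0) = Beta(18, 1).
Since β = 1 ≤ 1 and α > 1, the Beta density is monotone increasing on [0,1]; the mode is at 1.
Mean = 18/(18+1) = 0.9474.

MAP = 1.0000; posterior mean = 0.9474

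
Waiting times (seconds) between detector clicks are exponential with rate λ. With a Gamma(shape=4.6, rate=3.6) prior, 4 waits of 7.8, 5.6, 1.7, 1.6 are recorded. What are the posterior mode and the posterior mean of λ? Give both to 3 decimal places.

MAP = 0.374, posterior mean = 0.424

Σ times = 16.7. Posterior: Gamma(shape = 4.6+4 = 8.6, rate = 3.6+16.7 = 20.3).
Mode = (α−1)/β = 7.6/20.3 = 0.374.
Mean = α/β = 8.6/20.3 = 0.424.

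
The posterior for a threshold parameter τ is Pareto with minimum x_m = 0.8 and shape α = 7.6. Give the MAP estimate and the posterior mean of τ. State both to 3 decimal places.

The Pareto density is strictly decreasing on [x_m, ∞), so the mode is x_m = 0.800.
Mean = α·x_m/(α−1) = 7.6·0.8/6.6 = 0.921.
Right-skewed posterior ⇒ mode < mean.

MAP estimate = 0.800, posterior mean = 0.921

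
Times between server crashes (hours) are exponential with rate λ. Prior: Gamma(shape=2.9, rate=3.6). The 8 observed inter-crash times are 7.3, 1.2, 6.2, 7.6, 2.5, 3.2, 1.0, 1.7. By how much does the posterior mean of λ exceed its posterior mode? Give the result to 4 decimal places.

Σ times = 30.7. Posterior: Gamma(shape = 2.9+8 = 10.9, rate = 3.6+30.7 = 34.3).
Mode = (α−1)/β = 9.9/34.3 = 0.2886.
Mean = α/β = 10.9/34.3 = 0.3178.
Difference = 0.3178 − 0.2886 = 0.0292.

0.0292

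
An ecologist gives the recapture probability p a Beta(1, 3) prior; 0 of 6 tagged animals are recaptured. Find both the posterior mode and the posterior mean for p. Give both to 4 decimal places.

MAP = 0.0000; posterior mean = 0.1000

Posterior: Beta(1+0, 3+6) = Beta(1, 9).
Since α = 1 ≤ 1 and β > 1, the Beta density is monotone decreasing on [0,1]; the mode is at 0.
Mean = 1/(1+9) = 0.1000.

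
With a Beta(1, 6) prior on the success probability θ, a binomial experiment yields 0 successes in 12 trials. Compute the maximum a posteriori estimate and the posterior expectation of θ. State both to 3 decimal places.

Posterior: Beta(1+0, 6+12) = Beta(1, 18).
Since α = 1 ≤ 1 and β > 1, the Beta density is monotone decreasing on [0,1]; the mode is at 0.
Mean = 1/(1+18) = 0.053.

maximum a posteriori estimate = 0.000, posterior expectation = 0.053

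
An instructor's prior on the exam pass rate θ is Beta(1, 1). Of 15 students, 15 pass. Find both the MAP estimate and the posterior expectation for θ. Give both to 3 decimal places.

MAP = 1.000, posterior mean = 0.941

Posterior: Beta(1+15, 1+0) = Beta(16, 1).
Since β = 1 ≤ 1 and α > 1, the Beta density is monotone increasing on [0,1]; the mode is at 1.
Mean = 16/(16+1) = 0.941.
Mode > mean: the posterior has a left tail.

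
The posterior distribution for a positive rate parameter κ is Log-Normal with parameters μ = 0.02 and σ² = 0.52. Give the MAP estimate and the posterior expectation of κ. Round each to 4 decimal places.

Mode = exp(μ − σ²) = exp(-0.50) = 0.6065.
Mean = exp(μ + σ²/2) = exp(0.280) = 1.3231.
The mean is pulled above the mode by the posterior's right skew.

MAP: 0.6065. Posterior mean: 1.3231.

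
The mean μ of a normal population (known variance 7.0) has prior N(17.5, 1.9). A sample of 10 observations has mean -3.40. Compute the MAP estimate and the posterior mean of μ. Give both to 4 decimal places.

Posterior for μ is Normal. Precision-weighted mean: (1/1.9·17.5 + 10/7.0·-3.40) / (1/1.9 + 10/7.0) = 2.2269.
A Normal posterior is symmetric, so mode = mean.

MAP estimate = 2.2269, posterior mean = 2.2269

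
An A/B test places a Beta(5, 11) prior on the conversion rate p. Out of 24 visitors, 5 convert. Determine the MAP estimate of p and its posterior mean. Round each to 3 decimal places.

MAP = 0.237, posterior mean = 0.250

Posterior: Beta(5+5, 11+19) = Beta(10, 30).
Mode = (10−1)/(10+30−2) = 9/38 = 0.237.
Mean = 10/(10+30) = 10/40 = 0.250.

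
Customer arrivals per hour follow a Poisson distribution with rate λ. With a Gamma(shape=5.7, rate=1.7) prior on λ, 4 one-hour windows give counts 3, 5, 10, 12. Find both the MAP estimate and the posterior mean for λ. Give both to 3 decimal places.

Σ counts = 30. Posterior: Gamma(shape = 5.7+30 = 35.7, rate = 1.7+4 = 5.7).
Mode = (α−1)/β = 34.7/5.7 = 6.088.
Mean = α/β = 35.7/5.7 = 6.263.
Mean > mode: the posterior has a right tail.

MAP = 6.088; posterior mean = 6.263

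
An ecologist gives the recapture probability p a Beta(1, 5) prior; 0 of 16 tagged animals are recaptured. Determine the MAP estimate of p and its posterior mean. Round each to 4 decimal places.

Posterior: Beta(1+0, 5+16) = Beta(1, 21).
Since α = 1 ≤ 1 and β > 1, the Beta density is monotone decreasing on [0,1]; the mode is at 0.
Mean = 1/(1+21) = 0.0455.
The posterior is right-skewed, so the mean exceeds the mode.

p_MAP = 0.0000, E[p|data] = 0.0455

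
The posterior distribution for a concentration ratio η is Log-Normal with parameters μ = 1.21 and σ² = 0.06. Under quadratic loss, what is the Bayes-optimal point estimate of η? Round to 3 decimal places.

Mode = exp(μ − σ²) = exp(1.15) = 3.158.
Mean = exp(μ + σ²/2) = exp(1.240) = 3.456.
Quadratic loss ⇒ the optimal estimator is the posterior mean.

3.456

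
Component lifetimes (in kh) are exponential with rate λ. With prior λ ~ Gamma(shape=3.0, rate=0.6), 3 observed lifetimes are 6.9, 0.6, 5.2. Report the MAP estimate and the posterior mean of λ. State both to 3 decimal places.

MAP estimate = 0.376, posterior mean = 0.451

Σ times = 12.7. Posterior: Gamma(shape = 3.0+3 = 6.0, rate = 0.6+12.7 = 13.3).
Mode = (α−1)/β = 5.0/13.3 = 0.376.
Mean = α/β = 6.0/13.3 = 0.451.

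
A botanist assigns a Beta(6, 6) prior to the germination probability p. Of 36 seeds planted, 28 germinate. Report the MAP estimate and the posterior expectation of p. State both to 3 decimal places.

MAP estimate = 0.717, posterior expectation = 0.708

Posterior: Beta(6+28, 6+8) = Beta(34, 14).
Mode = (34−1)/(34+14−2) = 33/46 = 0.717.
Mean = 34/(34+14) = 34/48 = 0.708.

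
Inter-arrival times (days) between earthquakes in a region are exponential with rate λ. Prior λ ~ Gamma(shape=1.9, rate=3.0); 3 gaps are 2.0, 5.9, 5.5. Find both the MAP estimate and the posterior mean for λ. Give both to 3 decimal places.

MAP = 0.238; posterior mean = 0.299

Σ times = 13.4. Posterior: Gamma(shape = 1.9+3 = 4.9, rate = 3.0+13.4 = 16.4).
Mode = (α−1)/β = 3.9/16.4 = 0.238.
Mean = α/β = 4.9/16.4 = 0.299.
The posterior is right-skewed, so the mean exceeds the mode.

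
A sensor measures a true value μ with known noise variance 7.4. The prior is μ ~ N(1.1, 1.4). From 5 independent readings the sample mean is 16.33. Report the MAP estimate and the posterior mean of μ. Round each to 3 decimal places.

μ_MAP = 8.503, E[μ|data] = 8.503

Posterior for μ is Normal. Precision-weighted mean: (1/1.4·1.1 + 5/7.4·16.33) / (1/1.4 + 5/7.4) = 8.503.
A Normal posterior is symmetric, so mode = mean.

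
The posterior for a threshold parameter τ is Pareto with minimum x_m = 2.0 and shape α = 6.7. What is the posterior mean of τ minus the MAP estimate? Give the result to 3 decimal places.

0.351

The Pareto density is strictly decreasing on [x_m, ∞), so the mode is x_m = 2.000.
Mean = α·x_m/(α−1) = 6.7·2.0/5.7 = 2.351.
Difference = 2.351 − 2.000 = 0.351.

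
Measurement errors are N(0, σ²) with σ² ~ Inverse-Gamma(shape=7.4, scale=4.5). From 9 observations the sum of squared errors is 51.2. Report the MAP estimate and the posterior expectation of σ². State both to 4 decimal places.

Posterior: Inverse-Gamma(shape = 7.4+9/2 = 11.9, scale = 4.5+51.2/2 = 30.1).
Mode = β/(α+1) = 30.1/12.9 = 2.3333.
Mean = β/(α−1) = 30.1/10.9 = 2.7615.

MAP = 2.3333, posterior mean = 2.7615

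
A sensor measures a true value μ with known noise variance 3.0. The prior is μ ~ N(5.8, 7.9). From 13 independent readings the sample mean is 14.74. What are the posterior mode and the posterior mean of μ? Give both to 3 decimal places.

Posterior for μ is Normal. Precision-weighted mean: (1/7.9·5.8 + 13/3.0·14.74) / (1/7.9 + 13/3.0) = 14.486.
A Normal posterior is symmetric, so mode = mean.

MAP = 14.486; posterior mean = 14.486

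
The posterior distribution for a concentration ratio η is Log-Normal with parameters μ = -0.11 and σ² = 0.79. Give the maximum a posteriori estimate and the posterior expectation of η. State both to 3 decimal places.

Mode = exp(μ − σ²) = exp(-0.90) = 0.407.
Mean = exp(μ + σ²/2) = exp(0.285) = 1.330.

MAP = 0.407, posterior mean = 1.330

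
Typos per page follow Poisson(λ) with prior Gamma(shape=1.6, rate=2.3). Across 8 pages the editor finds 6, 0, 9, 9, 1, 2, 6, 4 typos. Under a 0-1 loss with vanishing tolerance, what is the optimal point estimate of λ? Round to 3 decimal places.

3.650

Σ counts = 37. Posterior: Gamma(shape = 1.6+37 = 38.6, rate = 2.3+8 = 10.3).
Mode = (α−1)/β = 37.6/10.3 = 3.650.
Mean = α/β = 38.6/10.3 = 3.748.
This is the posterior mode — the MAP estimate.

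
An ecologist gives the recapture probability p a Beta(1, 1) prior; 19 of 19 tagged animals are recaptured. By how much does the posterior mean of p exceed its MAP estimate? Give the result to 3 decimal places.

Posterior: Beta(1+19, 1+0) = Beta(20, 1).
Since β = 1 ≤ 1 and α > 1, the Beta density is monotone increasing on [0,1]; the mode is at 1.
Mean = 20/(20+1) = 0.952.
Difference = 0.952 − 1.000 = -0.048.

-0.048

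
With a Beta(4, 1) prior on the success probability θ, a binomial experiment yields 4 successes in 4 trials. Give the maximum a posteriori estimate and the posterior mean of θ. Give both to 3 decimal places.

maximum a posteriori estimate = 1.000, posterior mean = 0.889

Posterior: Beta(4+4, 1+0) = Beta(8, 1).
Since β = 1 ≤ 1 and α > 1, the Beta density is monotone increasing on [0,1]; the mode is at 1.
Mean = 8/(8+1) = 0.889.
The posterior is left-skewed, so the mode exceeds the mean.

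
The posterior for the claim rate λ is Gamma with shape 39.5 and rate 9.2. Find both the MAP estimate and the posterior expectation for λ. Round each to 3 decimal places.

λ_MAP = 4.185, E[λ|data] = 4.293

Mode = (α−1)/β = 38.5/9.2 = 4.185.
Mean = α/β = 39.5/9.2 = 4.293.
The posterior is right-skewed, so the mean exceeds the mode.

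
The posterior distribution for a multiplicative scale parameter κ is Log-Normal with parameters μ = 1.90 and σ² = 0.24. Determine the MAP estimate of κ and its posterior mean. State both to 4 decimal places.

MAP estimate = 5.2593, posterior mean = 7.5383

Mode = exp(μ − σ²) = exp(1.66) = 5.2593.
Mean = exp(μ + σ²/2) = exp(2.020) = 7.5383.
Right-skewed posterior ⇒ mode < mean.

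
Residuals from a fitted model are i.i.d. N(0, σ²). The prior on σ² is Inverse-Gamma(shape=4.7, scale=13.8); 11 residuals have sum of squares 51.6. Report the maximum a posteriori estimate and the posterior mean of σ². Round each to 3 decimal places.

Posterior: Inverse-Gamma(shape = 4.7+11/2 = 10.2, scale = 13.8+51.6/2 = 39.6).
Mode = β/(α+1) = 39.6/11.2 = 3.536.
Mean = β/(α−1) = 39.6/9.2 = 4.304.
The mean is pulled above the mode by the posterior's right skew.

MAP = 3.536; posterior mean = 4.304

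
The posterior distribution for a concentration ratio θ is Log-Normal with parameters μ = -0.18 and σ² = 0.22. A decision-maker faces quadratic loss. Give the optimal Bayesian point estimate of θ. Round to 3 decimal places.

0.932

Mode = exp(μ − σ²) = exp(-0.40) = 0.670.
Mean = exp(μ + σ²/2) = exp(-0.070) = 0.932.
Quadratic loss ⇒ the optimal estimator is the posterior mean.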